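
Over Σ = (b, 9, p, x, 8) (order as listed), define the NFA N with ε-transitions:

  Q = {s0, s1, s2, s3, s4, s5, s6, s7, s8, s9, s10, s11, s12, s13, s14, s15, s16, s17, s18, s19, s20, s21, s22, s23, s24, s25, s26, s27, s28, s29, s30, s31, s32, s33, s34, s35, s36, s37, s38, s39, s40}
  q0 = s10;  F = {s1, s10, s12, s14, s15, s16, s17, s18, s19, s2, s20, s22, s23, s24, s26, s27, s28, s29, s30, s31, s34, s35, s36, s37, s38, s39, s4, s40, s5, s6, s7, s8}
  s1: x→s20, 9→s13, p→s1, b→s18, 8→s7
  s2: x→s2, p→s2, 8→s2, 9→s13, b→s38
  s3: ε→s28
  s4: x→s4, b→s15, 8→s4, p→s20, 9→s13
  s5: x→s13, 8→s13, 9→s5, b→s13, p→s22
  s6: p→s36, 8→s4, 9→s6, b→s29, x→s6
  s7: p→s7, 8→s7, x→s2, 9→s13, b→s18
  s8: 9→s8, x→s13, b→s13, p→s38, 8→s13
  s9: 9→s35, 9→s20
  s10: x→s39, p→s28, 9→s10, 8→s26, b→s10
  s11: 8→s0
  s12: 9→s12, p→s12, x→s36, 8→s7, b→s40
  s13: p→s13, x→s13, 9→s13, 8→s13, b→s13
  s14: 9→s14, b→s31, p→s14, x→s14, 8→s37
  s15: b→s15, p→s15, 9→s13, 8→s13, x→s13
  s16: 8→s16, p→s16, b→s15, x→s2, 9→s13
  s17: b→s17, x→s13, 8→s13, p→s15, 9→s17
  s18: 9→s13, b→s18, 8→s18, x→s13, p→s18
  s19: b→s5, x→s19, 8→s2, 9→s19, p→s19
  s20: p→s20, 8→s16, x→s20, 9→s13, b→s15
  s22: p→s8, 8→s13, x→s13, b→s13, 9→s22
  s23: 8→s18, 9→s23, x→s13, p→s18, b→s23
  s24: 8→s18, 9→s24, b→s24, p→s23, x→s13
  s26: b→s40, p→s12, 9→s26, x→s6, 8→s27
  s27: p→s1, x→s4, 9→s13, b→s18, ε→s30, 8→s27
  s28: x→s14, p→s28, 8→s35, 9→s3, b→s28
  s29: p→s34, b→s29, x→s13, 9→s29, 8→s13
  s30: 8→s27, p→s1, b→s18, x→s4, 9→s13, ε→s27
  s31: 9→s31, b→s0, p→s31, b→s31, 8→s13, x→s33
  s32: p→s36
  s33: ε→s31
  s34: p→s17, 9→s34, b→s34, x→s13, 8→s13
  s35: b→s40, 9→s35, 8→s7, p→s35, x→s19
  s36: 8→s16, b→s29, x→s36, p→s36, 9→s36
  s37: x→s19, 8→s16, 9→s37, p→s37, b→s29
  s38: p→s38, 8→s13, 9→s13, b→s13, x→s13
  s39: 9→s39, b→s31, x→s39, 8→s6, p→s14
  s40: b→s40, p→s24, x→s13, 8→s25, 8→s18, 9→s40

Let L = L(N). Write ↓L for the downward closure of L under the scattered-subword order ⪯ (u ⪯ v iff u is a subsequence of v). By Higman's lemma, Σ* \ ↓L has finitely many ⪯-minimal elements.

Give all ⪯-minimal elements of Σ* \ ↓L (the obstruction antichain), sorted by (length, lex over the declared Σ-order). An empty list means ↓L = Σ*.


|Q|=41, |F|=32, |δ|=175 (4 ε).
min D↑ (32 st, q0=0, F={14}): 0:b→0,9→0,p→1,x→2,8→3 1:b→1,9→1,p→1,x→4,8→5 2:b→6,9→2,p→4,x→2,8→7 3:b→8,9→3,p→9,x→7,8→10 4:b→6,9→4,p→4,x→4,8→11 5:b→8,9→5,p→5,x→12,8→13 6:b→6,9→6,p→6,x→6,8→14 7:b→15,9→7,p→16,x→7,8→17 8:b→8,9→8,p→18,x→14,8→19 9:b→8,9→9,p→9,x→16,8→13 10:b→19,9→14,p→20,x→17,8→10 11:b→15,9→11,p→11,x→12,8→21 12:b→22,9→12,p→12,x→12,8→23 13:b→19,9→14,p→13,x→23,8→13 14:b→14,9→14,p→14,x→14,8→14 15:b→15,9→15,p→24,x→14,8→14 16:b→15,9→16,p→16,x→16,8→21 17:b→25,9→14,p→26,x→17,8→17 18:b→18,9→18,p→27,x→14,8→19 19:b→19,9→14,p→19,x→14,8→19 20:b→19,9→14,p→20,x→26,8→13 21:b→25,9→14,p→21,x→23,8→21 22:b→14,9→22,p→28,x→14,8→14 23:b→29,9→14,p→23,x→23,8→23 24:b→24,9→24,p→30,x→14,8→14 25:b→25,9→14,p→25,x→14,8→14 26:b→25,9→14,p→26,x→26,8→21 27:b→27,9→27,p→19,x→14,8→19 28:b→14,9→28,p→31,x→14,8→14 29:b→14,9→14,p→29,x→14,8→14 30:b→30,9→30,p→25,x→14,8→14 31:b→14,9→31,p→29,x→14,8→14 (ε-aug+det+¬).
'xb8': |S_i|=[37, 22, 12, 1] end={s13} rej; 3/3 single-dels accept.
'8bx': run [37, 29, 14, 1] end={s13} ∉↓L; 3/3 deletions ∈↓L.
'889': N↓-sim [37, 29, 13, 1] end={s13} rej; 3/3 del acc.
'p8xbb': run [37, 30, 20, 7, 5, 1] end={s13} rej; 5/5 deletions ∈↓L.
'8bppp9': run [37, 29, 14, 10, 7, 4, 1] end={s13} ∉↓L; 6/6 single-dels accept.
5 minimals (antichain).

Antichain: [xb8, 8bx, 889, p8xbb, 8bppp9].


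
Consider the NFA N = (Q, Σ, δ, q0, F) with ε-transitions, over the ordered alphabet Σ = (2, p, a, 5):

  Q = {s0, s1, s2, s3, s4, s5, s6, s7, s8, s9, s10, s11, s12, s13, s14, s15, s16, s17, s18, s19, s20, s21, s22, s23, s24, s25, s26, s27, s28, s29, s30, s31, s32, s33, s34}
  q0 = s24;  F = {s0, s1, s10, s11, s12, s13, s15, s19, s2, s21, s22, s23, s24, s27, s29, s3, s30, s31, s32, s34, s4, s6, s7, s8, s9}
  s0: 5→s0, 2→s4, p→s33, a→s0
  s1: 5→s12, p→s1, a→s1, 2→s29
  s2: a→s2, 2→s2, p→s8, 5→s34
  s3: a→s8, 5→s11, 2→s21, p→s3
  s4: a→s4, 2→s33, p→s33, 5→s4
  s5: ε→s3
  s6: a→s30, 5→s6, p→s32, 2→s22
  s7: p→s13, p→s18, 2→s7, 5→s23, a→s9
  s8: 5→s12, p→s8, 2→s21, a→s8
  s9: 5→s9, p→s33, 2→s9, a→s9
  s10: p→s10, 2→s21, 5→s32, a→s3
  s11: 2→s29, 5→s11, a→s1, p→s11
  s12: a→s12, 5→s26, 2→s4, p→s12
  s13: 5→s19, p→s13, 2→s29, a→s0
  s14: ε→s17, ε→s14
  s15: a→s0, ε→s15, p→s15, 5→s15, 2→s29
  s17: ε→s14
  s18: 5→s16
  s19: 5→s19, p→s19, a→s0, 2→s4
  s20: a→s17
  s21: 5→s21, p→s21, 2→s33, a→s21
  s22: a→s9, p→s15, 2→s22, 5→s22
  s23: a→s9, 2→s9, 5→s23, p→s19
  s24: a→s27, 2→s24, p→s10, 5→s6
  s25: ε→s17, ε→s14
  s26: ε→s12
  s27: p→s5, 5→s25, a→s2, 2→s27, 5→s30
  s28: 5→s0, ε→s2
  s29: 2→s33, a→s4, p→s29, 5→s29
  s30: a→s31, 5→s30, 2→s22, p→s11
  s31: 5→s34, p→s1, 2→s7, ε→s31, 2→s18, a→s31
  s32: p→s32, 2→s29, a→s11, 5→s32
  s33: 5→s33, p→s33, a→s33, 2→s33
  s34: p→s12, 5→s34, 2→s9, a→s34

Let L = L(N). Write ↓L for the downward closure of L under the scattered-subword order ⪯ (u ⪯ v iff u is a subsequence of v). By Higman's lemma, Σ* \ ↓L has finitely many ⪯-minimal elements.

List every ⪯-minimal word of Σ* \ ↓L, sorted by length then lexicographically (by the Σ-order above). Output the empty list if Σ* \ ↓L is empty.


Antichain: [p22, 52ap, aa52p].

|Q|=35, |F|=25, |δ|=120 (10 ε).
min D↑ (26 st, q0=0, F={10}): 0:2→0,p→1,a→2,5→3 1:2→4,p→1,a→5,5→6 2:2→2,p→5,a→7,5→8 3:2→9,p→6,a→8,5→3 4:2→10,p→4,a→4,5→4 5:2→4,p→5,a→11,5→12 6:2→13,p→6,a→12,5→6 7:2→7,p→11,a→7,5→14 8:2→9,p→12,a→15,5→8 9:2→9,p→16,a→17,5→9 10:2→10,p→10,a→10,5→10 11:2→4,p→11,a→11,5→18 12:2→13,p→12,a→19,5→12 13:2→10,p→13,a→20,5→13 14:2→17,p→18,a→14,5→14 15:2→21,p→19,a→15,5→14 16:2→13,p→16,a→22,5→16 17:2→17,p→10,a→17,5→17 18:2→20,p→18,a→18,5→18 19:2→13,p→19,a→19,5→18 20:2→10,p→10,a→20,5→20 21:2→21,p→23,a→17,5→24 22:2→20,p→10,a→22,5→22 23:2→13,p→23,a→22,5→25 24:2→17,p→25,a→17,5→24 25:2→20,p→25,a→22,5→25 [Hopcroft].
'p22': run [33, 19, 4, 1] end={s33} ∉↓L; 3/3 del acc.
'52ap': run [33, 26, 13, 4, 1] end={s33} — reject; 4/4 deletions ∈↓L.
'aa52p': |S_i|=[33, 29, 19, 12, 3, 1] end={s33} rej; 5/5 single-dels accept.
3 words, ⪯-incomp.


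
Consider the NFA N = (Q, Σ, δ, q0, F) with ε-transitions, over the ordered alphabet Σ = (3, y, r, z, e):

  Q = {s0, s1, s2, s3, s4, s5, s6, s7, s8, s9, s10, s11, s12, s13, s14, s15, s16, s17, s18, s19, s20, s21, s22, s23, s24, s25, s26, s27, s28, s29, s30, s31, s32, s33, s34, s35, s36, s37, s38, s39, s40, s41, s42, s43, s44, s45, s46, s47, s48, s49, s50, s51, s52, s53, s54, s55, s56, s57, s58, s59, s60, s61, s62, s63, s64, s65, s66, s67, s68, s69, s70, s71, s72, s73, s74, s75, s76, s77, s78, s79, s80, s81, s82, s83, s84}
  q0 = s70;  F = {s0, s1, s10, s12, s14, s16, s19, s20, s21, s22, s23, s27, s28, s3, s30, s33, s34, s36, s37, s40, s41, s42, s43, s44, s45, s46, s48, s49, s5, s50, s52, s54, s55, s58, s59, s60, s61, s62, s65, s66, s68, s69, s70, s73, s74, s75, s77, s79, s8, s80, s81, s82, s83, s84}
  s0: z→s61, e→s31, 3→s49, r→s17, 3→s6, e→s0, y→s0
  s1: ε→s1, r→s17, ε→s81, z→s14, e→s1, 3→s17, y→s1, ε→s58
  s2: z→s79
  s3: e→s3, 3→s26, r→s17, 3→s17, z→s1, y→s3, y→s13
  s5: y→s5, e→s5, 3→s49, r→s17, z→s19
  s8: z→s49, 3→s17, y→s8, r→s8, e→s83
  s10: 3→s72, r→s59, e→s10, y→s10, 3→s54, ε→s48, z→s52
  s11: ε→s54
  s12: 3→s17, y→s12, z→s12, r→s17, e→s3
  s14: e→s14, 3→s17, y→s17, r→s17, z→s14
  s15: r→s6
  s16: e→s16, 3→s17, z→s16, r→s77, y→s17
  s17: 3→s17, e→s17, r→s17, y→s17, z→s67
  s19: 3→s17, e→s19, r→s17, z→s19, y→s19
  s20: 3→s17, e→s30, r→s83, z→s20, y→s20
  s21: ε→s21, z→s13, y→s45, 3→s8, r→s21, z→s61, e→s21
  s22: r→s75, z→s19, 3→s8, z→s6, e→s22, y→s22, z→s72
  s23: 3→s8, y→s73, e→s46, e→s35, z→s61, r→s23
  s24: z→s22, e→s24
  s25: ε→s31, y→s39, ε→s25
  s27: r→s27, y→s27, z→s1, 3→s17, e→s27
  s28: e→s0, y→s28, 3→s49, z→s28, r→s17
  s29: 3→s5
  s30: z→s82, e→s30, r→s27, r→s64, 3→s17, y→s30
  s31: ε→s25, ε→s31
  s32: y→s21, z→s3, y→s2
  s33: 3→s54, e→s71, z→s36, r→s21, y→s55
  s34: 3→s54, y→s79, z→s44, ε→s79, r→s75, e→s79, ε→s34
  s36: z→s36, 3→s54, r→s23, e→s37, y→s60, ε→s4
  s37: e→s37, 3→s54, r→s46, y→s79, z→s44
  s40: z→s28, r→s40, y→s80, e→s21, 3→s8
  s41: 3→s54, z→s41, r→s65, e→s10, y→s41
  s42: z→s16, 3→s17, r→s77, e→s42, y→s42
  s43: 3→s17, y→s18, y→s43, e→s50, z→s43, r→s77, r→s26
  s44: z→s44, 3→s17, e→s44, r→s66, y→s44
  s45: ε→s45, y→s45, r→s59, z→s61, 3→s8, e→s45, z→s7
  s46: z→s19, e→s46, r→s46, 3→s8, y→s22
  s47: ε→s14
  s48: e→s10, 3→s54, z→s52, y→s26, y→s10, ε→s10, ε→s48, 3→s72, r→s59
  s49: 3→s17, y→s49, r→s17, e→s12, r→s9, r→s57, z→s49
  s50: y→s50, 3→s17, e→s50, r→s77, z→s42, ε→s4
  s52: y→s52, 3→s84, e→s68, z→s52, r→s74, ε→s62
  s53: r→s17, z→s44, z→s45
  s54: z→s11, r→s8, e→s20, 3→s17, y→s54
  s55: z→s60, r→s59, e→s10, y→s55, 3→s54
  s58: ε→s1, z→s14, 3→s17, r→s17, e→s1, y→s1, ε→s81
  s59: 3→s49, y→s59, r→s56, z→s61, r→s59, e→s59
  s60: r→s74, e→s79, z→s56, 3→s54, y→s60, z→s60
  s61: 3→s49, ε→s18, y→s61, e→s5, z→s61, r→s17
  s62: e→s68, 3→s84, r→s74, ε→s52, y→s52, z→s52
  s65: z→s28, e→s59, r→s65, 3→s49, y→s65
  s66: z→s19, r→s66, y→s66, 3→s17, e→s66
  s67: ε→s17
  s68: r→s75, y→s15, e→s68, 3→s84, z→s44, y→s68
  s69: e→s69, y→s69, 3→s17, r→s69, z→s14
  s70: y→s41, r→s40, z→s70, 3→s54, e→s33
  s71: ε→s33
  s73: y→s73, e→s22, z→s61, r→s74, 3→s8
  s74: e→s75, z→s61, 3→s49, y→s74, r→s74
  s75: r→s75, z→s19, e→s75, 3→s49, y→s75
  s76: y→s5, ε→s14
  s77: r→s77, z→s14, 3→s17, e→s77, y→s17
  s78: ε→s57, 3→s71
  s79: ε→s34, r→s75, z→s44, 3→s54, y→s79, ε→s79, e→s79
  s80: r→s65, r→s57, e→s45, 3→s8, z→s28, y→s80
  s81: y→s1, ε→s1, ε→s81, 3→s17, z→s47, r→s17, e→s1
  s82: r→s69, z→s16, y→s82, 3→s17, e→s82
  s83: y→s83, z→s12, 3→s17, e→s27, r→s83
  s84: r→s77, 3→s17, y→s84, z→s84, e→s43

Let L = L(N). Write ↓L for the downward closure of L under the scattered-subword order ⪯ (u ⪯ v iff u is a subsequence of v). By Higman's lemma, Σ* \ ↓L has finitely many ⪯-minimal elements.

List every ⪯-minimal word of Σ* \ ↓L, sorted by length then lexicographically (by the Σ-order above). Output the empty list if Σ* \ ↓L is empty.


Antichain: [33, rzr, yr3r, ezez3, 3eezzy, yez3ry].

|Q|=85, |F|=54, |δ|=341 (31 ε).
min D↑ (50 st, q0=0, F={5}): 0:3→1,y→2,r→3,z→0,e→4 1:3→5,y→1,r→6,z→1,e→7 2:3→1,y→2,r→8,z→2,e→9 3:3→6,y→10,r→3,z→11,e→12 4:3→1,y→13,r→12,z→14,e→4 5:3→5,y→5,r→5,z→5,e→5 6:3→5,y→6,r→6,z→15,e→16 7:3→5,y→7,r→16,z→7,e→17 8:3→15,y→8,r→8,z→11,e→18 9:3→1,y→9,r→18,z→19,e→9 10:3→6,y→10,r→8,z→11,e→20 11:3→15,y→11,r→5,z→11,e→21 12:3→6,y→20,r→12,z→22,e→12 13:3→1,y→13,r→18,z→23,e→9 14:3→1,y→23,r→24,z→14,e→25 15:3→5,y→15,r→5,z→15,e→26 16:3→5,y→16,r→16,z→26,e→27 17:3→5,y→17,r→27,z→28,e→17 18:3→15,y→18,r→18,z→22,e→18 19:3→29,y→19,r→30,z→19,e→31 20:3→6,y→20,r→18,z→22,e→20 21:3→15,y→21,r→5,z→22,e→21 22:3→15,y→22,r→5,z→22,e→32 23:3→1,y→23,r→30,z→23,e→33 24:3→6,y→34,r→24,z→22,e→35 25:3→1,y→33,r→35,z→36,e→25 26:3→5,y→26,r→5,z→26,e→37 27:3→5,y→27,r→27,z→38,e→27 28:3→5,y→28,r→39,z→40,e→28 29:3→5,y→29,r→41,z→29,e→42 30:3→15,y→30,r→30,z→22,e→43 31:3→29,y→31,r→43,z→36,e→31 32:3→15,y→32,r→5,z→44,e→32 33:3→1,y→33,r→43,z→36,e→33 34:3→6,y→34,r→30,z→22,e→45 35:3→6,y→45,r→35,z→44,e→35 36:3→5,y→36,r→46,z→36,e→36 37:3→5,y→37,r→5,z→38,e→37 38:3→5,y→38,r→5,z→47,e→38 39:3→5,y→39,r→39,z→47,e→39 40:3→5,y→5,r→41,z→40,e→40 41:3→5,y→5,r→41,z→47,e→41 42:3→5,y→42,r→41,z→42,e→48 43:3→15,y→43,r→43,z→44,e→43 44:3→5,y→44,r→5,z→44,e→44 45:3→6,y→45,r→43,z→44,e→45 46:3→5,y→46,r→46,z→44,e→46 47:3→5,y→5,r→5,z→47,e→47 48:3→5,y→48,r→41,z→49,e→48 49:3→5,y→49,r→41,z→40,e→49 [Hopcroft].
'33': run [75, 34, 3] end={s17,s26,s67} rej; 2/2 del acc.
'rzr': |S_i|=[75, 47, 26, 4] end={s17,s57,s67,s9} rej; 3/3 single-dels accept.
'yr3r': run [75, 65, 36, 15, 4] end={s17,s57,s67,s9} — reject; 4/4 single-dels accept.
'ezez3': run [75, 69, 57, 47, 37, 3] end={s17,s26,s67} ∉↓L; 5/5 single-dels accept.
'3eezzy': run [75, 34, 25, 20, 12, 6, 2] end={s17,s67} rej; 6/6 deletions ∈↓L.
'yez3ry': run [75, 65, 58, 46, 22, 7, 2] end={s17,s67} — reject; 6/6 deletions ∈↓L.
6 minimals (antichain).


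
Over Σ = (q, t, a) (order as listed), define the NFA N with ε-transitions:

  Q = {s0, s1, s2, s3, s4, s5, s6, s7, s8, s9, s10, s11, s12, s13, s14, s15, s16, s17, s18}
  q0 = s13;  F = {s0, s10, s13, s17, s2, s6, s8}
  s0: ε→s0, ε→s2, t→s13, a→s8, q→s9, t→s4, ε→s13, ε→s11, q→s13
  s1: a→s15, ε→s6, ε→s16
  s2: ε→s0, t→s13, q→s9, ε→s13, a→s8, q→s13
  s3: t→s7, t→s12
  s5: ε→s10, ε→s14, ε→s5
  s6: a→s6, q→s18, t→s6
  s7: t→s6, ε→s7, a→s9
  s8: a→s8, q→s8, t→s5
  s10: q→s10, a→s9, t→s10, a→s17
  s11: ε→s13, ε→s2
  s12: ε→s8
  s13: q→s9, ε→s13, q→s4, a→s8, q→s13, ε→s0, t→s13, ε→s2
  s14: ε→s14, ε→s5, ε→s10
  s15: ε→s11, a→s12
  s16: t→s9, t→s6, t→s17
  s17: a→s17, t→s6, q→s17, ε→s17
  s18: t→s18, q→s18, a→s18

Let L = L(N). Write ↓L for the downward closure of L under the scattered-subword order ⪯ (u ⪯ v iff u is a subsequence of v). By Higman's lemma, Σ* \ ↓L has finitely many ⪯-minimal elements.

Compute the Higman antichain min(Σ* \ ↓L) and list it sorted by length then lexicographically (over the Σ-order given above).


A = [atatq].

|Q|=19, |F|=7, |δ|=62 (23 ε).
min D↑ (6 st, q0=0, F={5}): 0:q→0,t→0,a→1 1:q→1,t→2,a→1 2:q→2,t→2,a→3 3:q→3,t→4,a→3 4:q→5,t→4,a→4 5:q→5,t→5,a→5 (ε-aug+det+¬).
'atatq': |S_i|=[13, 8, 7, 4, 2, 1] end={s18} ∉↓L; 5/5 del acc.
1 minimals (antichain).


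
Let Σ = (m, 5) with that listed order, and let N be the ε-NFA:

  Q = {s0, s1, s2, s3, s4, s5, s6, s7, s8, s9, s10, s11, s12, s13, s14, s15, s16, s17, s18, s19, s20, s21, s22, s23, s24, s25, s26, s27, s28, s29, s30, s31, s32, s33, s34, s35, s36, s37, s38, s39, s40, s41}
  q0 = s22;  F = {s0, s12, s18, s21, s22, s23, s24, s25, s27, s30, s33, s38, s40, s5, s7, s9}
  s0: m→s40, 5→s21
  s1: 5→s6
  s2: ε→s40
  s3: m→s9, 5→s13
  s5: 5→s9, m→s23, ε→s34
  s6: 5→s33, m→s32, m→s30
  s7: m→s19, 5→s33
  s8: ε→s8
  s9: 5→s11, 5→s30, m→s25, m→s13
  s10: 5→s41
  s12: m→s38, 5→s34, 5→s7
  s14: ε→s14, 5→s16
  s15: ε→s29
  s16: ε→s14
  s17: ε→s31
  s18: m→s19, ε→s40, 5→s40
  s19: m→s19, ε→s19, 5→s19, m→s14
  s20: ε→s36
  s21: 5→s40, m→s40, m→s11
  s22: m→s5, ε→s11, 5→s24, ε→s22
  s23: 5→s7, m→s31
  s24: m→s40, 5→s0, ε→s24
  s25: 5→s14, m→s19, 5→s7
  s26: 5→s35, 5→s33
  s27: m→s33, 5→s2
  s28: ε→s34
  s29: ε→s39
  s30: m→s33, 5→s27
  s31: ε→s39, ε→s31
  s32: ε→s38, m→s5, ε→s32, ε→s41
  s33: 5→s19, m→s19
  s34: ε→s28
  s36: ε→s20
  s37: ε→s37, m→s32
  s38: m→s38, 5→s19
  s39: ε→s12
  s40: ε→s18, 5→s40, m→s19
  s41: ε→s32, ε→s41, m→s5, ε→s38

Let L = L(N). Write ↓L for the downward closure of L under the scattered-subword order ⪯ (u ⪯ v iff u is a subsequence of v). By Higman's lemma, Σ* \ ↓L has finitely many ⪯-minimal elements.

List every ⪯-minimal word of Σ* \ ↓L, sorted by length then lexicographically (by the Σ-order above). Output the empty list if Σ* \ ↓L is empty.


A = [5mm, mm5m, mmmm5, mm555, m55m5, 5555m].

|Q|=42, |F|=16, |δ|=81 (28 ε).
min D↑ (16 st, q0=0, F={11}): 0:m→1,5→2 1:m→3,5→4 2:m→5,5→6 3:m→7,5→8 4:m→9,5→10 5:m→11,5→5 6:m→5,5→12 7:m→13,5→8 8:m→11,5→14 9:m→11,5→8 10:m→14,5→15 11:m→11,5→11 12:m→5,5→5 13:m→13,5→11 14:m→11,5→11 15:m→14,5→5 [Hopcroft].
'5mm': run [26, 19, 10, 3] end={s14,s16,s19} — reject; 3/3 del acc.
'mm5m': |S_i|=[26, 22, 14, 7, 3] end={s14,s16,s19} rej; 4/4 del acc.
'mmmm5': |S_i|=[26, 22, 14, 11, 4, 3] end={s14,s16,s19} ∉↓L; 5/5 single-dels accept.
'mm555': run [26, 22, 14, 7, 4, 3] end={s14,s16,s19} ∉↓L; 5/5 del acc.
'm55m5': |S_i|=[26, 22, 16, 11, 4, 3] end={s14,s16,s19} rej; 5/5 deletions ∈↓L.
'5555m': run [26, 19, 13, 10, 6, 3] end={s14,s16,s19} — reject; 5/5 del acc.
6 minimals (antichain).


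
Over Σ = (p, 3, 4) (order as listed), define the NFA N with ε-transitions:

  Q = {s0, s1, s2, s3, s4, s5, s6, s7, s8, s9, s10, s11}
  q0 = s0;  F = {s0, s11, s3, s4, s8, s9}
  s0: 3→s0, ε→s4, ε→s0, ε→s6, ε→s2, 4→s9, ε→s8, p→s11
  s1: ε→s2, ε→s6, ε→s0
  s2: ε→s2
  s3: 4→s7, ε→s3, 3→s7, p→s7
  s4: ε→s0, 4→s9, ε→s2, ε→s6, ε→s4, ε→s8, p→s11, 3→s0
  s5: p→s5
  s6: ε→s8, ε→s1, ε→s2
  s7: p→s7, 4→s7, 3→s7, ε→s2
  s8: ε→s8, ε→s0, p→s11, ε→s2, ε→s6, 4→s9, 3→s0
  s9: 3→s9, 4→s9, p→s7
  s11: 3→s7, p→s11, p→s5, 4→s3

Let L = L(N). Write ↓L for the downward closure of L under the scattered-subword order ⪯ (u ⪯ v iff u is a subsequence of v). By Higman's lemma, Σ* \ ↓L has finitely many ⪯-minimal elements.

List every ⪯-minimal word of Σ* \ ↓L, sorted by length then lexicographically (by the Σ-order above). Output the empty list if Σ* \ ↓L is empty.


|Q|=12, |F|=6, |δ|=46 (23 ε).
min D↑ (5 st, q0=0, F={3}): 0:p→1,3→0,4→2 1:p→1,3→3,4→4 2:p→3,3→2,4→2 3:p→3,3→3,4→3 4:p→3,3→3,4→3 (ε-aug+det+¬).
'p3': N↓-sim [11, 5, 2] end={s2,s7} rej; 2/2 single-dels accept.
'4p': |S_i|=[11, 4, 2] end={s2,s7} ∉↓L; 2/2 del acc.
'p44': N↓-sim [11, 5, 3, 2] end={s2,s7} ∉↓L; 3/3 deletions ∈↓L.
3 obstructions.

Antichain: [p3, 4p, p44].


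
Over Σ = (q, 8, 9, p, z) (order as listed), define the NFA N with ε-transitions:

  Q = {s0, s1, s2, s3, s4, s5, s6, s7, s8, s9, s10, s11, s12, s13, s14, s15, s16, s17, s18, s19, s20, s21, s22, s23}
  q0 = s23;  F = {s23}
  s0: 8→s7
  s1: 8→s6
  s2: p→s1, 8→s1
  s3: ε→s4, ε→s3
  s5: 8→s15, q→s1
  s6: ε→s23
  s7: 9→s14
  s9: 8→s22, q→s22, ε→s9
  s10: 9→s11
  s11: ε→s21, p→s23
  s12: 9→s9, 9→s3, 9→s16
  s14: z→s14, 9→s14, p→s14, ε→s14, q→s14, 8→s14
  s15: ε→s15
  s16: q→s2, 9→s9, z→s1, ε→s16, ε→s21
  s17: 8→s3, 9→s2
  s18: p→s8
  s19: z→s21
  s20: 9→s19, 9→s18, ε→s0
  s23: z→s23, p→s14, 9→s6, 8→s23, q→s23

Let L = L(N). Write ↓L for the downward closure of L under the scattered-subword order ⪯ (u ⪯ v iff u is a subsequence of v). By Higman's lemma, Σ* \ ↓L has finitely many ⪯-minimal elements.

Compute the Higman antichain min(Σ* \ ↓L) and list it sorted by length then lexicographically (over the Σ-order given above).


|Q|=24, |F|=1, |δ|=43 (10 ε).
min D↑ (2 st, q0=0, F={1}): 0:q→0,8→0,9→0,p→1,z→0 1:q→1,8→1,9→1,p→1,z→1.
'p': N↓-sim [3, 1] end={s14} rej; 1/1 single-dels accept.
1 minimals (antichain).

Antichain: [p].


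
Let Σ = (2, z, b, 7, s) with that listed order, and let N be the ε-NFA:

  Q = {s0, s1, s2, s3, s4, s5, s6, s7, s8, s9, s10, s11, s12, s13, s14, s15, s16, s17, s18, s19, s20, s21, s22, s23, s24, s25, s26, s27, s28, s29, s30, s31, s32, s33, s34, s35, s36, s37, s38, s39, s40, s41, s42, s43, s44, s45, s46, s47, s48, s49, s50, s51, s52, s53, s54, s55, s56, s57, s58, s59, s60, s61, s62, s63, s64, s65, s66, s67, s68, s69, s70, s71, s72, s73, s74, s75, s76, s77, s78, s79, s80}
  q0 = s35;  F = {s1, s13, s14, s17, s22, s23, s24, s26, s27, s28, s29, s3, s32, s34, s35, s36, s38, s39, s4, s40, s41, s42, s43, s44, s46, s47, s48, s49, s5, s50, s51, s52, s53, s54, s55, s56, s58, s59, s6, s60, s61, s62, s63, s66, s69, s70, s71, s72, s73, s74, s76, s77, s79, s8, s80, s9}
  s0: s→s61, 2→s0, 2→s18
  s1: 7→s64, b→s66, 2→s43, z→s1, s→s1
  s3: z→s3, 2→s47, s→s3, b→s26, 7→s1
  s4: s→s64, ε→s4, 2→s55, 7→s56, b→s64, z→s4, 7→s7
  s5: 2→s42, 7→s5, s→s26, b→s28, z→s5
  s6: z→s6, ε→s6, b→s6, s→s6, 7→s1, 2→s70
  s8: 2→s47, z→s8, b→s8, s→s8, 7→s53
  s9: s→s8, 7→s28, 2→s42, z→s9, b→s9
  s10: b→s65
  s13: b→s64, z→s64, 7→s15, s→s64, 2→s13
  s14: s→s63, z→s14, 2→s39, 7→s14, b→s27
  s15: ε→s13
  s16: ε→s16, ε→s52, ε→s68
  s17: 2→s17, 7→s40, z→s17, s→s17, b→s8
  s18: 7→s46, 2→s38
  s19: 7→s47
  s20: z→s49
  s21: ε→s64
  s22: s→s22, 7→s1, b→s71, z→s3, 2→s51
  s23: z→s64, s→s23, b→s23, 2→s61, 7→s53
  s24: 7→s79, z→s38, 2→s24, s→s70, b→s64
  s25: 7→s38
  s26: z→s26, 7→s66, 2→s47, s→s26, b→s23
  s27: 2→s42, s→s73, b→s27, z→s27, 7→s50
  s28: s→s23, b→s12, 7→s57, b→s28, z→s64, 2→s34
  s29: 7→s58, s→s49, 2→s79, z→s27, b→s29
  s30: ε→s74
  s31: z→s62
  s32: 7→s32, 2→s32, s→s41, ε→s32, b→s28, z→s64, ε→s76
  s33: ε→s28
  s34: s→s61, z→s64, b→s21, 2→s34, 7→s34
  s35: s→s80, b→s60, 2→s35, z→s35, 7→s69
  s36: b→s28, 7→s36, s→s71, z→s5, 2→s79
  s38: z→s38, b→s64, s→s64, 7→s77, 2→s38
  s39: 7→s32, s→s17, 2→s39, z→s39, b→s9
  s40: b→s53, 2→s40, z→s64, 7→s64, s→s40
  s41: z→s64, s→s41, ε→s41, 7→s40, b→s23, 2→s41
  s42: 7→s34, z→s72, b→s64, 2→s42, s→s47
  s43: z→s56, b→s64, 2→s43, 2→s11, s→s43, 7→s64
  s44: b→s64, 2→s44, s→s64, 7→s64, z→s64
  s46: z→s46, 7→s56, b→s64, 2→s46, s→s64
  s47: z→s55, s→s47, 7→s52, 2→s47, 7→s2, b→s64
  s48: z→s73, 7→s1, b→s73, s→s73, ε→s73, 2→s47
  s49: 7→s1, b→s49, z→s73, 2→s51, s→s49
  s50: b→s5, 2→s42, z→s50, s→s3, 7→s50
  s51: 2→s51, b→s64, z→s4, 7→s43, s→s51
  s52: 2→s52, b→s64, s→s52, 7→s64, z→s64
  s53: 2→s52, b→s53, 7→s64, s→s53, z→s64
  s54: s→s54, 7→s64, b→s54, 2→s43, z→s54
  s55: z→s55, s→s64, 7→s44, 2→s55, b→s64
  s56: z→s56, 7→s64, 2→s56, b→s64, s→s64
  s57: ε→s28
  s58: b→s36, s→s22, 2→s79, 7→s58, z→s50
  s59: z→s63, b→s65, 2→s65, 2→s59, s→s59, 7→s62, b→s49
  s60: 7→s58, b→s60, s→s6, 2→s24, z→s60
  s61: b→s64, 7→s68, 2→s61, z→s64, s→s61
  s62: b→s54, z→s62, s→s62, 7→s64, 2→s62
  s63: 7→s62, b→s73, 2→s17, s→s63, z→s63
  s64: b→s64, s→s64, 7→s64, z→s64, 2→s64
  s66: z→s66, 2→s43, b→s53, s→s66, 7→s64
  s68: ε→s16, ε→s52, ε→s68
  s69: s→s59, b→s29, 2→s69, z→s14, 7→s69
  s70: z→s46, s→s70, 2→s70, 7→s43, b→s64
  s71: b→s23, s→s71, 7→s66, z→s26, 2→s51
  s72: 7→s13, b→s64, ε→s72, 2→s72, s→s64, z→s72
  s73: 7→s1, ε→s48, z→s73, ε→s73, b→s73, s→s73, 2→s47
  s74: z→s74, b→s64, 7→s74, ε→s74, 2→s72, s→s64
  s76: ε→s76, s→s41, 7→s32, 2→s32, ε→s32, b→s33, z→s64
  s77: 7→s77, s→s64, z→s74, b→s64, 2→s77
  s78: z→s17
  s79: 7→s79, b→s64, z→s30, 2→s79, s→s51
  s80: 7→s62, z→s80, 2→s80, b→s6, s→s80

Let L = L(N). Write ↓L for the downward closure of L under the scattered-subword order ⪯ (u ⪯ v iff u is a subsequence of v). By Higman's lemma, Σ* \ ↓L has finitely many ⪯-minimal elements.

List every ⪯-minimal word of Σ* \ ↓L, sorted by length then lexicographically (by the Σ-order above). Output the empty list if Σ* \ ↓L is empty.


min(Σ*\↓L) = [b2b, s77, b2zs, b7bbz, 7z27z].

|Q|=81, |F|=56, |δ|=325 (23 ε).
min D↑ (55 st, q0=0, F={12}): 0:2→0,z→0,b→1,7→2,s→3 1:2→4,z→1,b→1,7→5,s→6 2:2→2,z→7,b→8,7→2,s→9 3:2→3,z→3,b→6,7→10,s→3 4:2→4,z→11,b→12,7→13,s→14 5:2→13,z→15,b→16,7→5,s→17 6:2→14,z→6,b→6,7→18,s→6 7:2→19,z→7,b→20,7→7,s→21 8:2→13,z→20,b→8,7→5,s→22 9:2→9,z→21,b→22,7→10,s→9 10:2→10,z→10,b→23,7→12,s→10 11:2→11,z→11,b→12,7→24,s→12 12:2→12,z→12,b→12,7→12,s→12 13:2→13,z→25,b→12,7→13,s→26 14:2→14,z→27,b→12,7→28,s→14 15:2→29,z→15,b→30,7→15,s→31 16:2→13,z→30,b→32,7→16,s→33 17:2→26,z→31,b→33,7→18,s→17 18:2→28,z→18,b→34,7→12,s→18 19:2→19,z→19,b→35,7→36,s→37 20:2→29,z→20,b→20,7→15,s→38 21:2→37,z→21,b→38,7→10,s→21 22:2→26,z→38,b→22,7→18,s→22 23:2→28,z→23,b→23,7→12,s→23 24:2→24,z→25,b→12,7→24,s→12 25:2→39,z→25,b→12,7→25,s→12 26:2→26,z→40,b→12,7→28,s→26 27:2→27,z→27,b→12,7→41,s→12 28:2→28,z→41,b→12,7→12,s→28 29:2→29,z→39,b→12,7→42,s→43 30:2→29,z→30,b→32,7→30,s→44 31:2→43,z→31,b→44,7→18,s→31 32:2→42,z→12,b→32,7→32,s→45 33:2→26,z→44,b→45,7→34,s→33 34:2→28,z→34,b→46,7→12,s→34 35:2→29,z→35,b→35,7→32,s→47 36:2→36,z→12,b→32,7→36,s→48 37:2→37,z→37,b→47,7→49,s→37 38:2→43,z→38,b→38,7→18,s→38 39:2→39,z→39,b→12,7→50,s→12 40:2→51,z→40,b→12,7→41,s→12 41:2→41,z→41,b→12,7→12,s→12 42:2→42,z→12,b→12,7→42,s→52 43:2→43,z→51,b→12,7→53,s→43 44:2→43,z→44,b→45,7→34,s→44 45:2→52,z→12,b→45,7→46,s→45 46:2→53,z→12,b→46,7→12,s→46 47:2→43,z→47,b→47,7→46,s→47 48:2→48,z→12,b→45,7→49,s→48 49:2→49,z→12,b→46,7→12,s→49 50:2→50,z→12,b→12,7→50,s→12 51:2→51,z→51,b→12,7→54,s→12 52:2→52,z→12,b→12,7→53,s→52 53:2→53,z→12,b→12,7→12,s→53 54:2→54,z→12,b→12,7→12,s→12 [Hopcroft].
'b2b': run [69, 56, 29, 2] end={s21,s64} ∉↓L; 3/3 del acc.
's77': N↓-sim [69, 39, 16, 1] end={s64} ∉↓L; 3/3 del acc.
'b2zs': run [69, 56, 29, 14, 1] end={s64} — reject; 4/4 deletions ∈↓L.
'b7bbz': run [69, 56, 40, 34, 12, 1] end={s64} ∉↓L; 5/5 del acc.
'7z27z': N↓-sim [69, 61, 49, 34, 21, 1] end={s64} — reject; 5/5 single-dels accept.
5 words, ⪯-incomp.


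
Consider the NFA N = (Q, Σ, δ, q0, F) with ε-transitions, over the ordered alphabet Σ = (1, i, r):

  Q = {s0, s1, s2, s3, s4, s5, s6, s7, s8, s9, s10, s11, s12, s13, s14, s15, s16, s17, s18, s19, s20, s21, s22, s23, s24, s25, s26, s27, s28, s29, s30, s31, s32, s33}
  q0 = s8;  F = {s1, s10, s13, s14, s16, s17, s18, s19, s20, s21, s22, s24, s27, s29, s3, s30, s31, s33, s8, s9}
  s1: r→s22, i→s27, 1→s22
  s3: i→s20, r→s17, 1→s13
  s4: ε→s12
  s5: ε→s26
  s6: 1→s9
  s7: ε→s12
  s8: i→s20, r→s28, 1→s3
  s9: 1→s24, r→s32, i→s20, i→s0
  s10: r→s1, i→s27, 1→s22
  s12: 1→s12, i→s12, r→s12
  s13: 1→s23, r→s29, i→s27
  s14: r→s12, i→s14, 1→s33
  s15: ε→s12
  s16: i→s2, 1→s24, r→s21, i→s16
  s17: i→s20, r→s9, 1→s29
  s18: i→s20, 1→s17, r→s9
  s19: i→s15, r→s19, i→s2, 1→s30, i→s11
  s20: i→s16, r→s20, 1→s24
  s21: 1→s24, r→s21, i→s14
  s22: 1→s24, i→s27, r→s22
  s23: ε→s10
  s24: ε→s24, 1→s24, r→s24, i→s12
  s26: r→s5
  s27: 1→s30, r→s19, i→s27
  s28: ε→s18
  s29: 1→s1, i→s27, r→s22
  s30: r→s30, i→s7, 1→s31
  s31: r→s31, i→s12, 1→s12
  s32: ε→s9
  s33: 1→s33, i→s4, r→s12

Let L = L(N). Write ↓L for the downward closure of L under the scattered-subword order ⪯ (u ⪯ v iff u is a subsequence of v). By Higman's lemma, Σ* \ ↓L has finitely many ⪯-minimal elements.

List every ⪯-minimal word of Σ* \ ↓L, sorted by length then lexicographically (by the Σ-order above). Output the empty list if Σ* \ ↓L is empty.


|Q|=34, |F|=20, |δ|=77 (8 ε).
min D↑ (21 st, q0=0, F={12}): 0:1→1,i→2,r→3 1:1→4,i→2,r→5 2:1→6,i→7,r→2 3:1→5,i→2,r→8 4:1→9,i→10,r→11 5:1→11,i→2,r→8 6:1→6,i→12,r→6 7:1→6,i→7,r→13 8:1→6,i→2,r→8 9:1→14,i→10,r→15 10:1→16,i→10,r→17 11:1→15,i→10,r→14 12:1→12,i→12,r→12 13:1→6,i→18,r→13 14:1→6,i→10,r→14 15:1→14,i→10,r→14 16:1→19,i→12,r→16 17:1→16,i→12,r→17 18:1→20,i→18,r→12 19:1→12,i→12,r→19 20:1→20,i→12,r→12.
'i1i': |S_i|=[30, 17, 7, 3] end={s12,s4,s7} rej; 3/3 deletions ∈↓L.
'rr1i': N↓-sim [30, 25, 20, 7, 3] end={s12,s4,s7} — reject; 4/4 single-dels accept.
'11iri': |S_i|=[30, 27, 18, 10, 8, 5] end={s11,s12,s15,s2,s7} — reject; 5/5 single-dels accept.
'iirir': |S_i|=[30, 17, 15, 13, 8, 1] end={s12} rej; 5/5 deletions ∈↓L.
'11111i': N↓-sim [30, 27, 18, 16, 13, 7, 3] end={s12,s4,s7} — reject; 6/6 deletions ∈↓L.
'11i111': |S_i|=[30, 27, 18, 10, 4, 2, 1] end={s12} rej; 6/6 single-dels accept.
6 words, ⪯-incomp.

A = [i1i, rr1i, 11iri, iirir, 11111i, 11i111].


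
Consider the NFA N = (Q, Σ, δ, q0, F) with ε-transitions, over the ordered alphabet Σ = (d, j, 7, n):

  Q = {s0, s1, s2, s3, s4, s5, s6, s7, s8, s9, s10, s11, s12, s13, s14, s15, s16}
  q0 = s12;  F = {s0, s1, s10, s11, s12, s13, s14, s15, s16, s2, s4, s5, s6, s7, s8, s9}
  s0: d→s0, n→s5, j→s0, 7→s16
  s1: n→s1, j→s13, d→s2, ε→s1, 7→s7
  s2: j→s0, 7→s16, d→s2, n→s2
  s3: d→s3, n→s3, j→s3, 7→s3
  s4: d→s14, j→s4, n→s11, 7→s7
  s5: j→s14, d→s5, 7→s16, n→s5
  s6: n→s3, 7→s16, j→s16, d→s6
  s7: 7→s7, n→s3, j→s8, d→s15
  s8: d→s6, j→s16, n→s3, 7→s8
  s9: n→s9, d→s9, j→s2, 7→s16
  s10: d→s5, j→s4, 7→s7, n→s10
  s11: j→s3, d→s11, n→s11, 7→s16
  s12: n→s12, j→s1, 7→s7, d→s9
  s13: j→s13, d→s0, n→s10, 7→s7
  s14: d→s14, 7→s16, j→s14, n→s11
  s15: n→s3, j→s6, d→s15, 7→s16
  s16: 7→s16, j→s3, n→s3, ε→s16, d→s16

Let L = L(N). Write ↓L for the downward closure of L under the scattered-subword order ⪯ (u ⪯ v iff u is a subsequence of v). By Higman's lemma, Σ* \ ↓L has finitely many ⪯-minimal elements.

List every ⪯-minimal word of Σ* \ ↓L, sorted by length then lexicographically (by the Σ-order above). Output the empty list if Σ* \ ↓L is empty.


Antichain: [7n, d7j, 7jjj, jjnjnj].

|Q|=17, |F|=16, |δ|=70 (2 ε).
min D↑ (17 st, q0=0, F={9}): 0:d→1,j→2,7→3,n→0 1:d→1,j→4,7→5,n→1 2:d→4,j→6,7→3,n→2 3:d→7,j→8,7→3,n→9 4:d→4,j→10,7→5,n→4 5:d→5,j→9,7→5,n→9 6:d→10,j→6,7→3,n→11 7:d→7,j→12,7→5,n→9 8:d→12,j→5,7→8,n→9 9:d→9,j→9,7→9,n→9 10:d→10,j→10,7→5,n→13 11:d→13,j→14,7→3,n→11 12:d→12,j→5,7→5,n→9 13:d→13,j→15,7→5,n→13 14:d→15,j→14,7→3,n→16 15:d→15,j→15,7→5,n→16 16:d→16,j→9,7→5,n→16 [Hopcroft].
'7n': |S_i|=[17, 6, 1] end={s3} ∉↓L; 2/2 del acc.
'd7j': run [17, 10, 2, 1] end={s3} ∉↓L; 3/3 deletions ∈↓L.
'7jjj': run [17, 6, 4, 2, 1] end={s3} — reject; 4/4 single-dels accept.
'jjnjnj': N↓-sim [17, 15, 13, 11, 9, 3, 1] end={s3} — reject; 6/6 single-dels accept.
4 obstructions.


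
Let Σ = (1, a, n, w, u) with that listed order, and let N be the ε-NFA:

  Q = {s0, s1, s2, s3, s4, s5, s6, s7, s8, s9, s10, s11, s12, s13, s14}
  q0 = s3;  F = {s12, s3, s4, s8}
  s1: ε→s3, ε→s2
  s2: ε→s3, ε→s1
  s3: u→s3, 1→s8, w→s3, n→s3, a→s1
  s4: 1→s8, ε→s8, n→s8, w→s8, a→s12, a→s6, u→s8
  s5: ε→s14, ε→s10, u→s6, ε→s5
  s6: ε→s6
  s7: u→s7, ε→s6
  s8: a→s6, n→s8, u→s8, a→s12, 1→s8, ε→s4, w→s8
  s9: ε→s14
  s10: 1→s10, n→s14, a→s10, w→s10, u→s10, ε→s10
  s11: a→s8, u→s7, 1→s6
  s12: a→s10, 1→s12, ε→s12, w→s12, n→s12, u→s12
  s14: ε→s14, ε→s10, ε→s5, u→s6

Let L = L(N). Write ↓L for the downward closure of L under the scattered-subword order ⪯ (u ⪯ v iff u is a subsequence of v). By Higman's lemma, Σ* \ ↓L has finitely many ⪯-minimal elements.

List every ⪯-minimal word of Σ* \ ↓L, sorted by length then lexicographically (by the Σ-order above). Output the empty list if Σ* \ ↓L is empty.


|Q|=15, |F|=4, |δ|=50 (17 ε).
min D↑ (4 st, q0=0, F={3}): 0:1→1,a→0,n→0,w→0,u→0 1:1→1,a→2,n→1,w→1,u→1 2:1→2,a→3,n→2,w→2,u→2 3:1→3,a→3,n→3,w→3,u→3 (ε-aug+det+¬).
'1aa': N↓-sim [10, 7, 5, 4] end={s10,s14,s5,s6} rej; 3/3 single-dels accept.
1 obstructions.

Antichain: [1aa].


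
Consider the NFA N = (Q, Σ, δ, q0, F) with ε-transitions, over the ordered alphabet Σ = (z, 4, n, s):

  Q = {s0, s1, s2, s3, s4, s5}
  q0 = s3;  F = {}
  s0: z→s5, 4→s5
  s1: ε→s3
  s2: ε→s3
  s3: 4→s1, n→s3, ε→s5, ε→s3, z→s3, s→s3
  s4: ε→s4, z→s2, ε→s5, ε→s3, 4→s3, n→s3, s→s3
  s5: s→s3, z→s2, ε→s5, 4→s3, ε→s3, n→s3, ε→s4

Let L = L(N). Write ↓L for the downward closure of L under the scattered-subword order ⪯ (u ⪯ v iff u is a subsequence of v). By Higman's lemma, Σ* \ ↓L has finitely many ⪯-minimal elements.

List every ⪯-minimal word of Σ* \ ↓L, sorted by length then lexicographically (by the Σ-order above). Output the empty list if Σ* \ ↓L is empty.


A = [ε].

|Q|=6, |F|=0, |δ|=24 (10 ε).
min D↑ (1 st, q0=0, F={0}): 0:z→0,4→0,n→0,s→0.
ε ∈ L(D↑) ⇒ ↓L = ∅.


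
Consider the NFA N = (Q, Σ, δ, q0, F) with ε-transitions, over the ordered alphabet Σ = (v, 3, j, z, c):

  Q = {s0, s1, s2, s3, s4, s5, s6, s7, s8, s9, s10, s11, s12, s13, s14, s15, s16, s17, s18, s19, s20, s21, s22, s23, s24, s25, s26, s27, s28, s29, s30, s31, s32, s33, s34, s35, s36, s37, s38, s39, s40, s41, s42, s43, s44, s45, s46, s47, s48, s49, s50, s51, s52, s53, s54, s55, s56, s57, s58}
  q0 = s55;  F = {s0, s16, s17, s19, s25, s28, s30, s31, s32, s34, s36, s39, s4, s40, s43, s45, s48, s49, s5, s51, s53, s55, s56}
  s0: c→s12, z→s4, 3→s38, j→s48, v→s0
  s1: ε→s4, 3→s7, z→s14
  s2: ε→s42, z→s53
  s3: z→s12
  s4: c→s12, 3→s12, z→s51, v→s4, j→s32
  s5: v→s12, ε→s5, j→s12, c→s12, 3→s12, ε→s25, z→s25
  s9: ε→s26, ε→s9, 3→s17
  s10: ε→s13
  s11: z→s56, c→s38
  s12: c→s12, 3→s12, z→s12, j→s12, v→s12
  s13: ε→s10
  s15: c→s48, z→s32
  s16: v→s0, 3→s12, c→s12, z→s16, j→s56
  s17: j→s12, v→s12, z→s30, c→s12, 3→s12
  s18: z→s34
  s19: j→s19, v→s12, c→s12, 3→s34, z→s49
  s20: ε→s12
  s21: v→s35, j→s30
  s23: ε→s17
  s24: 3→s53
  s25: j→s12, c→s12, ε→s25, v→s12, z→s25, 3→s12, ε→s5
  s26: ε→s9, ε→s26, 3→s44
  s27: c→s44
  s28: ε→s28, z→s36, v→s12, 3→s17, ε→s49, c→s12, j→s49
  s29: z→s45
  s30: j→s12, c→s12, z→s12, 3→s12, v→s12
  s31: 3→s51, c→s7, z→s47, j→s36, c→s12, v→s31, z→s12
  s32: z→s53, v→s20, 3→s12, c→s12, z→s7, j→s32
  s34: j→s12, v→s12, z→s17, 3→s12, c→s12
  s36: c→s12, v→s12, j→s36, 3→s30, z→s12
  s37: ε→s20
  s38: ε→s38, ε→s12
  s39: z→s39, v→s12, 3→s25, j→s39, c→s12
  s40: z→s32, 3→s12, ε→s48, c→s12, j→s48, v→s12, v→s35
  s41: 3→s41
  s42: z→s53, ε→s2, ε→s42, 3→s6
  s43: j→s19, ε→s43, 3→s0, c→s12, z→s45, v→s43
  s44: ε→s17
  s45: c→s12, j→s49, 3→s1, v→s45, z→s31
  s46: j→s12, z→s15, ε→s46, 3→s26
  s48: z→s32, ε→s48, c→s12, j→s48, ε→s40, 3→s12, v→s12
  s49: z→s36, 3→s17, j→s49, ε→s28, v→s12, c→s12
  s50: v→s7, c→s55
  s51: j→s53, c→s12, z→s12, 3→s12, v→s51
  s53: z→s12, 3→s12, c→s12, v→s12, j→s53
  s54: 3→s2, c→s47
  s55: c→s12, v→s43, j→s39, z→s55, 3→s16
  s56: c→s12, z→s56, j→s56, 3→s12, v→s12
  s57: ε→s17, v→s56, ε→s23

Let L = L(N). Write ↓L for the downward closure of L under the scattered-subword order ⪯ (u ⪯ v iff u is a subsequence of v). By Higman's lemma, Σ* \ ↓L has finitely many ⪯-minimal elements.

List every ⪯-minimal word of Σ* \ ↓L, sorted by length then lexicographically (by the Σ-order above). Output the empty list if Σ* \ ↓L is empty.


|Q|=59, |F|=23, |δ|=181 (30 ε).
min D↑ (21 st, q0=0, F={4}): 0:v→1,3→2,j→3,z→0,c→4 1:v→1,3→5,j→6,z→7,c→4 2:v→5,3→4,j→8,z→2,c→4 3:v→4,3→9,j→3,z→3,c→4 4:v→4,3→4,j→4,z→4,c→4 5:v→5,3→4,j→10,z→11,c→4 6:v→4,3→12,j→6,z→13,c→4 7:v→7,3→11,j→13,z→14,c→4 8:v→4,3→4,j→8,z→8,c→4 9:v→4,3→4,j→4,z→9,c→4 10:v→4,3→4,j→10,z→15,c→4 11:v→11,3→4,j→15,z→16,c→4 12:v→4,3→4,j→4,z→17,c→4 13:v→4,3→17,j→13,z→18,c→4 14:v→14,3→16,j→18,z→4,c→4 15:v→4,3→4,j→15,z→19,c→4 16:v→16,3→4,j→19,z→4,c→4 17:v→4,3→4,j→4,z→20,c→4 18:v→4,3→20,j→18,z→4,c→4 19:v→4,3→4,j→19,z→4,c→4 20:v→4,3→4,j→4,z→4,c→4 (ε-aug+det+¬).
'c': N↓-sim [31, 2] end={s12,s7} — reject; 1/1 deletions ∈↓L.
'33': N↓-sim [31, 21, 3] end={s12,s38,s7} — reject; 2/2 deletions ∈↓L.
'jv': N↓-sim [31, 19, 3] end={s12,s20,s35} ∉↓L; 2/2 deletions ∈↓L.
'j3j': run [31, 19, 6, 1] end={s12} ∉↓L; 3/3 single-dels accept.
'vzzz': |S_i|=[31, 25, 17, 9, 2] end={s12,s47} — reject; 4/4 del acc.
5 minimals (antichain).

min(Σ*\↓L) = [c, 33, jv, j3j, vzzz].


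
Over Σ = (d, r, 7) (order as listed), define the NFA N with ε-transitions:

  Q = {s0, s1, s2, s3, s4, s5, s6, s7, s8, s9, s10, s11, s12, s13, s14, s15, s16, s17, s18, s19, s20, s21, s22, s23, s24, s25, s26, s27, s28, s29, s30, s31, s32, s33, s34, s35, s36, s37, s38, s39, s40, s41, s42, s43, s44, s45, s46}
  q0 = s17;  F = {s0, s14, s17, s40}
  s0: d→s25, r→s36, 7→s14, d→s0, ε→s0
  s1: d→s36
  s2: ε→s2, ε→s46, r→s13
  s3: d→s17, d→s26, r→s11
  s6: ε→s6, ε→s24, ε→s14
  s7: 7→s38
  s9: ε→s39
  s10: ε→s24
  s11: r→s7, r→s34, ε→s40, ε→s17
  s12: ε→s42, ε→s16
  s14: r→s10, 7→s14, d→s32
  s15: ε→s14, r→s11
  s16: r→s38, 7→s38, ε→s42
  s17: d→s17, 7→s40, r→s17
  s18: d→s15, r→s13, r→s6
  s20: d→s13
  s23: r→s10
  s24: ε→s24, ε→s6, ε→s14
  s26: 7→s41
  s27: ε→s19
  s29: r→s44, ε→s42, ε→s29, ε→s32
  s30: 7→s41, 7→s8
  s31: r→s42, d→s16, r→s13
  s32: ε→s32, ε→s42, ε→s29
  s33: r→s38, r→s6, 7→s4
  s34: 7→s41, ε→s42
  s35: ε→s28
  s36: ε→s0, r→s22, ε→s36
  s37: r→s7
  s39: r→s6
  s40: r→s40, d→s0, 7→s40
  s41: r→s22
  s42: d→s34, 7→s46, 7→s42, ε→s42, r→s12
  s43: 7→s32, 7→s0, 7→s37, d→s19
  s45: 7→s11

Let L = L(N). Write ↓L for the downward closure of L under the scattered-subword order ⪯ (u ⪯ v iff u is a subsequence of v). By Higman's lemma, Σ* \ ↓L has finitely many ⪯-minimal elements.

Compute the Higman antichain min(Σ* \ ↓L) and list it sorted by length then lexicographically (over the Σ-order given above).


|Q|=47, |F|=4, |δ|=82 (29 ε).
min D↑ (5 st, q0=0, F={4}): 0:d→0,r→0,7→1 1:d→2,r→1,7→1 2:d→2,r→2,7→3 3:d→4,r→3,7→3 4:d→4,r→4,7→4.
'7d7d': N↓-sim [20, 19, 18, 15, 11] end={s12,s16,s22,s29,s32,s34,s38,s41,s42,s44,s46} — reject; 4/4 single-dels accept.
1 minimals (antichain).

min(Σ*\↓L) = [7d7d].
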